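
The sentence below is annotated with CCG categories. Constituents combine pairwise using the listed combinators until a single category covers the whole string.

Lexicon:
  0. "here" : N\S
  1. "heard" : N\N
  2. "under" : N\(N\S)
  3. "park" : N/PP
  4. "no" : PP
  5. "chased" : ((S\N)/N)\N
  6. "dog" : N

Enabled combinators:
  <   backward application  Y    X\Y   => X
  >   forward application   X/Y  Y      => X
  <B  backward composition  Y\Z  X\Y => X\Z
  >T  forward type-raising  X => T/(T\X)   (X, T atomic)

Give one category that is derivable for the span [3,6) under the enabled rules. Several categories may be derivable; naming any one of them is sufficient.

(S\N)/N

[0,7] S   <
  [0,3] N   <
    [0,2] N\S   <B
      [0,1] "here" : N\S
      [1,2] "heard" : N\N
    [2,3] "under" : N\(N\S)
  [3,7] S\N   >
    [3,6] (S\N)/N   <
      [3,5] N   >
        [3,4] "park" : N/PP
        [4,5] "no" : PP
      [5,6] "chased" : ((S\N)/N)\N
    [6,7] "dog" : N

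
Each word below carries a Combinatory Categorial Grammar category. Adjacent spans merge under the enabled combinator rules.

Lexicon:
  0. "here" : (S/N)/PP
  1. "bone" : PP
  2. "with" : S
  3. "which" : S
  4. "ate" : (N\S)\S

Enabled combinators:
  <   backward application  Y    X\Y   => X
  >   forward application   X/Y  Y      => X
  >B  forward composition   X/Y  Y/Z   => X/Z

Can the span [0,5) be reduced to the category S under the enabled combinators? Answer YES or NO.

YES

[0,5] S   >
  [0,2] S/N   >
    [0,1] "here" : (S/N)/PP
    [1,2] "bone" : PP
  [2,5] N   <
    [2,3] "with" : S
    [3,5] N\S   <
      [3,4] "which" : S
      [4,5] "ate" : (N\S)\S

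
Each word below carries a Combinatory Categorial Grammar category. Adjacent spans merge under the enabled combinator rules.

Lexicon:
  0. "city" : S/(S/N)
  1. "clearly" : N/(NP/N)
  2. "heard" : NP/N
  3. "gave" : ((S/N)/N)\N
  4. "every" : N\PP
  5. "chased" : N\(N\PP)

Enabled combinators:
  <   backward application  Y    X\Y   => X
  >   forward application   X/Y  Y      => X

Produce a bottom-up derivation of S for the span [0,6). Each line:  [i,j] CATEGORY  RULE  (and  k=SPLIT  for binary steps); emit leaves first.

[0,6] S   >
  [0,1] "city" : S/(S/N)
  [1,6] S/N   >
    [1,4] (S/N)/N   <
      [1,3] N   >
        [1,2] "clearly" : N/(NP/N)
        [2,3] "heard" : NP/N
      [3,4] "gave" : ((S/N)/N)\N
    [4,6] N   <
      [4,5] "every" : N\PP
      [5,6] "chased" : N\(N\PP)

[0,1] S/(S/N)  lex  "city"
[1,2] N/(NP/N)  lex  "clearly"
[2,3] NP/N  lex  "heard"
[1,3] N  >  k=2
[3,4] ((S/N)/N)\N  lex  "gave"
[1,4] (S/N)/N  <  k=3
[4,5] N\PP  lex  "every"
[5,6] N\(N\PP)  lex  "chased"
[4,6] N  <  k=5
[1,6] S/N  >  k=4
[0,6] S  >  k=1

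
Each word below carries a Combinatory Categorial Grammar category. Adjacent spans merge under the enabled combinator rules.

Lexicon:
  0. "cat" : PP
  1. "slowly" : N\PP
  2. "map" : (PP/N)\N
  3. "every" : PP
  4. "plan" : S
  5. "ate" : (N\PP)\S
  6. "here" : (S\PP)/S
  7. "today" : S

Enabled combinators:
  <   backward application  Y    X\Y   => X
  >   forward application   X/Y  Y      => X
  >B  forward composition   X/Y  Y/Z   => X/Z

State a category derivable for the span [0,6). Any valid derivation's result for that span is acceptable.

PP

[0,8] S   <
  [0,6] PP   >
    [0,3] PP/N   <
      [0,2] N   <
        [0,1] "cat" : PP
        [1,2] "slowly" : N\PP
      [2,3] "map" : (PP/N)\N
    [3,6] N   <
      [3,4] "every" : PP
      [4,6] N\PP   <
        [4,5] "plan" : S
        [5,6] "ate" : (N\PP)\S
  [6,8] S\PP   >
    [6,7] "here" : (S\PP)/S
    [7,8] "today" : S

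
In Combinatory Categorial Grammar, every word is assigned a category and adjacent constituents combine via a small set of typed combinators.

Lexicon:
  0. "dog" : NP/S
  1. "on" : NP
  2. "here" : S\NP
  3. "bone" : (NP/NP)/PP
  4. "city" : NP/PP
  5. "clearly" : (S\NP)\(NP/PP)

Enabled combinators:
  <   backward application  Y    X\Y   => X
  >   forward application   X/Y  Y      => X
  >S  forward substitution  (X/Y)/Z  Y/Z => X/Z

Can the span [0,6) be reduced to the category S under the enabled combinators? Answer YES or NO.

YES

[0,6] S   <
  [0,3] NP   >
    [0,1] "dog" : NP/S
    [1,3] S   <
      [1,2] "on" : NP
      [2,3] "here" : S\NP
  [3,6] S\NP   <
    [3,5] NP/PP   >S
      [3,4] "bone" : (NP/NP)/PP
      [4,5] "city" : NP/PP
    [5,6] "clearly" : (S\NP)\(NP/PP)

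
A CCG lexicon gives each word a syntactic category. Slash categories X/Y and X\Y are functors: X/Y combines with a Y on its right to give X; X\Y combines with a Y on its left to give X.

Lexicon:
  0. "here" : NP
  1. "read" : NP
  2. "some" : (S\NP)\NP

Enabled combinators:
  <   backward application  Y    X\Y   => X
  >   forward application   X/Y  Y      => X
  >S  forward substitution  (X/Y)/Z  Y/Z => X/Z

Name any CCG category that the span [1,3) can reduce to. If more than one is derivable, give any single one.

S\NP

[0,3] S   <
  [0,1] "here" : NP
  [1,3] S\NP   <
    [1,2] "read" : NP
    [2,3] "some" : (S\NP)\NP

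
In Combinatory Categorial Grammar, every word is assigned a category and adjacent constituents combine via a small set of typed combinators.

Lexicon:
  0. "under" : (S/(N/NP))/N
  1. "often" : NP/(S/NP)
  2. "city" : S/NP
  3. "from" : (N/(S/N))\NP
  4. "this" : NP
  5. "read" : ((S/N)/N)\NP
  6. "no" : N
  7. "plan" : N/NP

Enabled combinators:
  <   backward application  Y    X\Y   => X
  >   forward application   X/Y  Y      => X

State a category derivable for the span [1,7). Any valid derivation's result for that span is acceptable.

[0,8] S   >
  [0,7] S/(N/NP)   >
    [0,1] "under" : (S/(N/NP))/N
    [1,7] N   >
      [1,4] N/(S/N)   <
        [1,3] NP   >
          [1,2] "often" : NP/(S/NP)
          [2,3] "city" : S/NP
        [3,4] "from" : (N/(S/N))\NP
      [4,7] S/N   >
        [4,6] (S/N)/N   <
          [4,5] "this" : NP
          [5,6] "read" : ((S/N)/N)\NP
        [6,7] "no" : N
  [7,8] "plan" : N/NP

N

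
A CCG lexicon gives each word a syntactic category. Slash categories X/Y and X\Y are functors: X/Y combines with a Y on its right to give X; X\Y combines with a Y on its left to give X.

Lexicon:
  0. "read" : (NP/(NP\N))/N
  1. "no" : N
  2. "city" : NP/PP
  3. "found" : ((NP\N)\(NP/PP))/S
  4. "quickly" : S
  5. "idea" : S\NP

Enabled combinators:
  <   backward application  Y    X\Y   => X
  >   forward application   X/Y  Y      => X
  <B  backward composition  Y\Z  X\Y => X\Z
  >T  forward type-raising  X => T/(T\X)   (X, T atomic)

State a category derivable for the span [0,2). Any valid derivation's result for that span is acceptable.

[0,6] S   <
  [0,5] NP   >
    [0,2] NP/(NP\N)   >
      [0,1] "read" : (NP/(NP\N))/N
      [1,2] "no" : N
    [2,5] NP\N   <
      [2,3] "city" : NP/PP
      [3,5] (NP\N)\(NP/PP)   >
        [3,4] "found" : ((NP\N)\(NP/PP))/S
        [4,5] "quickly" : S
  [5,6] "idea" : S\NP

NP/(NP\N)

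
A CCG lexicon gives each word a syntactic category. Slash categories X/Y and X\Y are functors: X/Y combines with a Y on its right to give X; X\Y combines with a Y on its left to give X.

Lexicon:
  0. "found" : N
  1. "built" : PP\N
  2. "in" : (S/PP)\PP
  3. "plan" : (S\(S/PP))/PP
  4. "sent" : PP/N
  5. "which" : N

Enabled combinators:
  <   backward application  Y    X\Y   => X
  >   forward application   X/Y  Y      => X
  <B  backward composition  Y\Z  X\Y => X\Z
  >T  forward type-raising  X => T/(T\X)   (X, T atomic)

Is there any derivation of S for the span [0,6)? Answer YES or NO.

[0,6] S   <
  [0,2] PP   <
    [0,1] "found" : N
    [1,2] "built" : PP\N
  [2,6] S\PP   <B
    [2,3] "in" : (S/PP)\PP
    [3,6] S\(S/PP)   >
      [3,4] "plan" : (S\(S/PP))/PP
      [4,6] PP   >
        [4,5] "sent" : PP/N
        [5,6] "which" : N

YES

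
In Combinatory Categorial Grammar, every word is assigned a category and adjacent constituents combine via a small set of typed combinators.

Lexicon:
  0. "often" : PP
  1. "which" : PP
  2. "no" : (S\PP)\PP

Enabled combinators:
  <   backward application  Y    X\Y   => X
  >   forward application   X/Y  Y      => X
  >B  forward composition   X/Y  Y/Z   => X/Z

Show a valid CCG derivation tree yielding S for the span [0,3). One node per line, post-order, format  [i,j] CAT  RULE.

[0,3] S   <
  [0,1] "often" : PP
  [1,3] S\PP   <
    [1,2] "which" : PP
    [2,3] "no" : (S\PP)\PP

[0,1] PP  lex  "often"
[1,2] PP  lex  "which"
[2,3] (S\PP)\PP  lex  "no"
[1,3] S\PP  <  k=2
[0,3] S  <  k=1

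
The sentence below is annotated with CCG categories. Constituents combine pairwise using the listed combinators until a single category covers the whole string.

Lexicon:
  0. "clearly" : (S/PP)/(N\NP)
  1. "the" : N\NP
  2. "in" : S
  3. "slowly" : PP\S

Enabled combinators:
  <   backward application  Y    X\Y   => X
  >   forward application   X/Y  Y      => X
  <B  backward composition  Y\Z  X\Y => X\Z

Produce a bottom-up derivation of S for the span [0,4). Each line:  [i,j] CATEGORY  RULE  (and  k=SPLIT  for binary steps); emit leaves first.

[0,4] S   >
  [0,2] S/PP   >
    [0,1] "clearly" : (S/PP)/(N\NP)
    [1,2] "the" : N\NP
  [2,4] PP   <
    [2,3] "in" : S
    [3,4] "slowly" : PP\S

[0,1] (S/PP)/(N\NP)  lex  "clearly"
[1,2] N\NP  lex  "the"
[0,2] S/PP  >  k=1
[2,3] S  lex  "in"
[3,4] PP\S  lex  "slowly"
[2,4] PP  <  k=3
[0,4] S  >  k=2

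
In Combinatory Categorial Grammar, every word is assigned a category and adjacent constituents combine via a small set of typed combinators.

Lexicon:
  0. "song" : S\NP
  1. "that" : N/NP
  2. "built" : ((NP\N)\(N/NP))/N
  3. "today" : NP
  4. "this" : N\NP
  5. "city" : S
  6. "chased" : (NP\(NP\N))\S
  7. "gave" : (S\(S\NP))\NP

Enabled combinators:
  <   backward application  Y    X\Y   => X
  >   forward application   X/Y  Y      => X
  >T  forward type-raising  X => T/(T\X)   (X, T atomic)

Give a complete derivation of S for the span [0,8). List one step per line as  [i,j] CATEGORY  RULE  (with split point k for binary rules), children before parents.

[0,1] S\NP  lex  "song"
[1,2] N/NP  lex  "that"
[2,3] ((NP\N)\(N/NP))/N  lex  "built"
[3,4] NP  lex  "today"
[3,4] N/(N\NP)  >T
[4,5] N\NP  lex  "this"
[3,5] N  >  k=4
[2,5] (NP\N)\(N/NP)  >  k=3
[1,5] NP\N  <  k=2
[5,6] S  lex  "city"
[6,7] (NP\(NP\N))\S  lex  "chased"
[5,7] NP\(NP\N)  <  k=6
[1,7] NP  <  k=5
[7,8] (S\(S\NP))\NP  lex  "gave"
[1,8] S\(S\NP)  <  k=7
[0,8] S  <  k=1

[0,8] S   <
  [0,1] "song" : S\NP
  [1,8] S\(S\NP)   <
    [1,7] NP   <
      [1,5] NP\N   <
        [1,2] "that" : N/NP
        [2,5] (NP\N)\(N/NP)   >
          [2,3] "built" : ((NP\N)\(N/NP))/N
          [3,5] N   >
            [3,4] N/(N\NP)   >T
              [3,4] "today" : NP
            [4,5] "this" : N\NP
      [5,7] NP\(NP\N)   <
        [5,6] "city" : S
        [6,7] "chased" : (NP\(NP\N))\S
    [7,8] "gave" : (S\(S\NP))\NP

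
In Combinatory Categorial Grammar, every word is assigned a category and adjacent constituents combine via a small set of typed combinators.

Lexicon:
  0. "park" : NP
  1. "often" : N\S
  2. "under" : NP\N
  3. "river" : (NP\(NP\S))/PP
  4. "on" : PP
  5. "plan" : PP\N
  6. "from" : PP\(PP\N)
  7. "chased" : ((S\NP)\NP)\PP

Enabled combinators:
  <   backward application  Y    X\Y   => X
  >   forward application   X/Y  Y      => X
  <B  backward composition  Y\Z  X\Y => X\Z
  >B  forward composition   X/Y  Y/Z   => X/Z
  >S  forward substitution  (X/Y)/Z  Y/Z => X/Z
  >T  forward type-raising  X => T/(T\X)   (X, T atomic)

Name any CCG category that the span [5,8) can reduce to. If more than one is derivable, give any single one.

(S\NP)\NP

[0,8] S   >
  [0,1] S/(S\NP)   >T
    [0,1] "park" : NP
  [1,8] S\NP   <
    [1,5] NP   <
      [1,3] NP\S   <B
        [1,2] "often" : N\S
        [2,3] "under" : NP\N
      [3,5] NP\(NP\S)   >
        [3,4] "river" : (NP\(NP\S))/PP
        [4,5] "on" : PP
    [5,8] (S\NP)\NP   <
      [5,7] PP   <
        [5,6] "plan" : PP\N
        [6,7] "from" : PP\(PP\N)
      [7,8] "chased" : ((S\NP)\NP)\PP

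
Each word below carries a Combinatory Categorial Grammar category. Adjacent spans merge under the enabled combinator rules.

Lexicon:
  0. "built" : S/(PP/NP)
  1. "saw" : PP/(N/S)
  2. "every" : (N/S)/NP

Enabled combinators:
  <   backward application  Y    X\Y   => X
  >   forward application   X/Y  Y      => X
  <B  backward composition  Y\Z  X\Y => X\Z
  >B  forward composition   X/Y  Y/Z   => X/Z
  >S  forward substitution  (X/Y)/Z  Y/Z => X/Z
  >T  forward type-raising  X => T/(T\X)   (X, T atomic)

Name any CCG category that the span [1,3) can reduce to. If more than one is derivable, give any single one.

[0,3] S   >
  [0,1] "built" : S/(PP/NP)
  [1,3] PP/NP   >B
    [1,2] "saw" : PP/(N/S)
    [2,3] "every" : (N/S)/NP

PP/NP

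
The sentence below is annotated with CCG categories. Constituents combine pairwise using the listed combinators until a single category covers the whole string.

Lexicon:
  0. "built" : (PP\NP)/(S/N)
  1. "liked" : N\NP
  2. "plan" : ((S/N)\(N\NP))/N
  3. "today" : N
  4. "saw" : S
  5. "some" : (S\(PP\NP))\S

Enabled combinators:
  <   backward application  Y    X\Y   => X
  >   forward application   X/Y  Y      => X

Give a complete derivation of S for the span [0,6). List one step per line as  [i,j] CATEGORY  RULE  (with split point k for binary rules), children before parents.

[0,1] (PP\NP)/(S/N)  lex  "built"
[1,2] N\NP  lex  "liked"
[2,3] ((S/N)\(N\NP))/N  lex  "plan"
[3,4] N  lex  "today"
[2,4] (S/N)\(N\NP)  >  k=3
[1,4] S/N  <  k=2
[0,4] PP\NP  >  k=1
[4,5] S  lex  "saw"
[5,6] (S\(PP\NP))\S  lex  "some"
[4,6] S\(PP\NP)  <  k=5
[0,6] S  <  k=4

[0,6] S   <
  [0,4] PP\NP   >
    [0,1] "built" : (PP\NP)/(S/N)
    [1,4] S/N   <
      [1,2] "liked" : N\NP
      [2,4] (S/N)\(N\NP)   >
        [2,3] "plan" : ((S/N)\(N\NP))/N
        [3,4] "today" : N
  [4,6] S\(PP\NP)   <
    [4,5] "saw" : S
    [5,6] "some" : (S\(PP\NP))\S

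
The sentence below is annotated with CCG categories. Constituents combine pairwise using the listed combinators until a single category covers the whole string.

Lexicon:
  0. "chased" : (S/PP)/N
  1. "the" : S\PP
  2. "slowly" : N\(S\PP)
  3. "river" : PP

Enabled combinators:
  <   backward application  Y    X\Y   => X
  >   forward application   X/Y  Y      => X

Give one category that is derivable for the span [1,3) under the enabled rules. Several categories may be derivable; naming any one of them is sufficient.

N

[0,4] S   >
  [0,3] S/PP   >
    [0,1] "chased" : (S/PP)/N
    [1,3] N   <
      [1,2] "the" : S\PP
      [2,3] "slowly" : N\(S\PP)
  [3,4] "river" : PP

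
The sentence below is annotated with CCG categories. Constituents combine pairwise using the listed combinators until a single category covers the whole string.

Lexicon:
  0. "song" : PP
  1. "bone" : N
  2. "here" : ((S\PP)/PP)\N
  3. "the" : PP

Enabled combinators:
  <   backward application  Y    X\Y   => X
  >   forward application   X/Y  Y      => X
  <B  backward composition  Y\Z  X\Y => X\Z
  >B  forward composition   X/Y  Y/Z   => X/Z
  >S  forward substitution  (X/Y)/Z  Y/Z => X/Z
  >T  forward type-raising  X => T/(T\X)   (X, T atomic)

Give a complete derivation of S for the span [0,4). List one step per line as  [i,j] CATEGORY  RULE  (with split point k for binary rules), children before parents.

[0,1] PP  lex  "song"
[1,2] N  lex  "bone"
[2,3] ((S\PP)/PP)\N  lex  "here"
[1,3] (S\PP)/PP  <  k=2
[3,4] PP  lex  "the"
[1,4] S\PP  >  k=3
[0,4] S  <  k=1

[0,4] S   <
  [0,1] "song" : PP
  [1,4] S\PP   >
    [1,3] (S\PP)/PP   <
      [1,2] "bone" : N
      [2,3] "here" : ((S\PP)/PP)\N
    [3,4] "the" : PP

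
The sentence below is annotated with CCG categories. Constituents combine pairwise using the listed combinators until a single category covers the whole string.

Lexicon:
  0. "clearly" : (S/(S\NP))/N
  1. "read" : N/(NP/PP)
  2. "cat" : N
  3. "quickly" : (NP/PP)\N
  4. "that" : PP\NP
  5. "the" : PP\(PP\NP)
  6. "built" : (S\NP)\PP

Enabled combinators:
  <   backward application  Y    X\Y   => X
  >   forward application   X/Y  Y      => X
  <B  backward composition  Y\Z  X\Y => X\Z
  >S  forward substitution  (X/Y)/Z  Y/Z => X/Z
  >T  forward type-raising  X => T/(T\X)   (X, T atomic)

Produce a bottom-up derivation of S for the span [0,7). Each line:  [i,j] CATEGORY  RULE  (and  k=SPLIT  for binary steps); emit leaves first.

[0,1] (S/(S\NP))/N  lex  "clearly"
[1,2] N/(NP/PP)  lex  "read"
[2,3] N  lex  "cat"
[3,4] (NP/PP)\N  lex  "quickly"
[2,4] NP/PP  <  k=3
[1,4] N  >  k=2
[0,4] S/(S\NP)  >  k=1
[4,5] PP\NP  lex  "that"
[5,6] PP\(PP\NP)  lex  "the"
[4,6] PP  <  k=5
[6,7] (S\NP)\PP  lex  "built"
[4,7] S\NP  <  k=6
[0,7] S  >  k=4

[0,7] S   >
  [0,4] S/(S\NP)   >
    [0,1] "clearly" : (S/(S\NP))/N
    [1,4] N   >
      [1,2] "read" : N/(NP/PP)
      [2,4] NP/PP   <
        [2,3] "cat" : N
        [3,4] "quickly" : (NP/PP)\N
  [4,7] S\NP   <
    [4,6] PP   <
      [4,5] "that" : PP\NP
      [5,6] "the" : PP\(PP\NP)
    [6,7] "built" : (S\NP)\PP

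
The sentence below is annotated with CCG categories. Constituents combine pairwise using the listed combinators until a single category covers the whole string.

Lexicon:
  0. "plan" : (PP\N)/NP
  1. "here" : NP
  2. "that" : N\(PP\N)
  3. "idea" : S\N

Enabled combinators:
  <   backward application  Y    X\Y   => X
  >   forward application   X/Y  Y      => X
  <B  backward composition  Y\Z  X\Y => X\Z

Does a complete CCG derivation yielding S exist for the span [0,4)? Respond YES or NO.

YES

[0,4] S   <
  [0,3] N   <
    [0,2] PP\N   >
      [0,1] "plan" : (PP\N)/NP
      [1,2] "here" : NP
    [2,3] "that" : N\(PP\N)
  [3,4] "idea" : S\N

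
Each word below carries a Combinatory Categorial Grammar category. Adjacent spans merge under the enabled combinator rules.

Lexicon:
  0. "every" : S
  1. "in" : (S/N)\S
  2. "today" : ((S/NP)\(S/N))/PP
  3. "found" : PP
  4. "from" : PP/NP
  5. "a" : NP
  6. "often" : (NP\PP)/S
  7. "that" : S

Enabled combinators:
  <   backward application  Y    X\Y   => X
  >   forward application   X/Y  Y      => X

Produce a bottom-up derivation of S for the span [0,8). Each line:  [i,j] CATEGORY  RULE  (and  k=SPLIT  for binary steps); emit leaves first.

[0,8] S   >
  [0,4] S/NP   <
    [0,2] S/N   <
      [0,1] "every" : S
      [1,2] "in" : (S/N)\S
    [2,4] (S/NP)\(S/N)   >
      [2,3] "today" : ((S/NP)\(S/N))/PP
      [3,4] "found" : PP
  [4,8] NP   <
    [4,6] PP   >
      [4,5] "from" : PP/NP
      [5,6] "a" : NP
    [6,8] NP\PP   >
      [6,7] "often" : (NP\PP)/S
      [7,8] "that" : S

[0,1] S  lex  "every"
[1,2] (S/N)\S  lex  "in"
[0,2] S/N  <  k=1
[2,3] ((S/NP)\(S/N))/PP  lex  "today"
[3,4] PP  lex  "found"
[2,4] (S/NP)\(S/N)  >  k=3
[0,4] S/NP  <  k=2
[4,5] PP/NP  lex  "from"
[5,6] NP  lex  "a"
[4,6] PP  >  k=5
[6,7] (NP\PP)/S  lex  "often"
[7,8] S  lex  "that"
[6,8] NP\PP  >  k=7
[4,8] NP  <  k=6
[0,8] S  >  k=4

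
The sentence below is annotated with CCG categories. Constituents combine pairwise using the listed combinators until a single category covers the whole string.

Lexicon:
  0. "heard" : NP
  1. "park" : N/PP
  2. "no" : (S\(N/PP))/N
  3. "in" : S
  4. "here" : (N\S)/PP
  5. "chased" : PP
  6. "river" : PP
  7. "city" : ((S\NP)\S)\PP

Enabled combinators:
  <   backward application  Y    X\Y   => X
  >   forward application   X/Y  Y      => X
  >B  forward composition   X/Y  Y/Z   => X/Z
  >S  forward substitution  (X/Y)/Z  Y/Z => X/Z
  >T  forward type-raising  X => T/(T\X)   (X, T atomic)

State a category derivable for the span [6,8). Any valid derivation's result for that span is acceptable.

(S\NP)\S

[0,8] S   >
  [0,1] S/(S\NP)   >T
    [0,1] "heard" : NP
  [1,8] S\NP   <
    [1,6] S   <
      [1,2] "park" : N/PP
      [2,6] S\(N/PP)   >
        [2,3] "no" : (S\(N/PP))/N
        [3,6] N   <
          [3,4] "in" : S
          [4,6] N\S   >
            [4,5] "here" : (N\S)/PP
            [5,6] "chased" : PP
    [6,8] (S\NP)\S   <
      [6,7] "river" : PP
      [7,8] "city" : ((S\NP)\S)\PP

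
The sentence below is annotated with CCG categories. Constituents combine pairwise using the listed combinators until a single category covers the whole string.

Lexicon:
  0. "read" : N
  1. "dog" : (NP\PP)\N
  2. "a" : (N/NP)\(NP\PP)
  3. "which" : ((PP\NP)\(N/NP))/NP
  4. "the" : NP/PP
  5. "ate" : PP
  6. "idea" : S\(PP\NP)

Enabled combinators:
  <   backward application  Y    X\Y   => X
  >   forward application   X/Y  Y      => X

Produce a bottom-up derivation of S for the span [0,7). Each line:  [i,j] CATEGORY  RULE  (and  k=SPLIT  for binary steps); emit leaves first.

[0,7] S   <
  [0,6] PP\NP   <
    [0,3] N/NP   <
      [0,2] NP\PP   <
        [0,1] "read" : N
        [1,2] "dog" : (NP\PP)\N
      [2,3] "a" : (N/NP)\(NP\PP)
    [3,6] (PP\NP)\(N/NP)   >
      [3,4] "which" : ((PP\NP)\(N/NP))/NP
      [4,6] NP   >
        [4,5] "the" : NP/PP
        [5,6] "ate" : PP
  [6,7] "idea" : S\(PP\NP)

[0,1] N  lex  "read"
[1,2] (NP\PP)\N  lex  "dog"
[0,2] NP\PP  <  k=1
[2,3] (N/NP)\(NP\PP)  lex  "a"
[0,3] N/NP  <  k=2
[3,4] ((PP\NP)\(N/NP))/NP  lex  "which"
[4,5] NP/PP  lex  "the"
[5,6] PP  lex  "ate"
[4,6] NP  >  k=5
[3,6] (PP\NP)\(N/NP)  >  k=4
[0,6] PP\NP  <  k=3
[6,7] S\(PP\NP)  lex  "idea"
[0,7] S  <  k=6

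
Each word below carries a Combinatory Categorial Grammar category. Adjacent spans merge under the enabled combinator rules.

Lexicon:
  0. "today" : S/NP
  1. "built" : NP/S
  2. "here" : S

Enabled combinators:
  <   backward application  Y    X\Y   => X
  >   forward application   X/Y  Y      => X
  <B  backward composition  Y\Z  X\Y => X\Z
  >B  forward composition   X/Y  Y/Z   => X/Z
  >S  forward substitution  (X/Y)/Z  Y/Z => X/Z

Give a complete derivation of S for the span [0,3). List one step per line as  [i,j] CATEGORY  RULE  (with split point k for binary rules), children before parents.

[0,1] S/NP  lex  "today"
[1,2] NP/S  lex  "built"
[2,3] S  lex  "here"
[1,3] NP  >  k=2
[0,3] S  >  k=1

[0,3] S   >
  [0,1] "today" : S/NP
  [1,3] NP   >
    [1,2] "built" : NP/S
    [2,3] "here" : S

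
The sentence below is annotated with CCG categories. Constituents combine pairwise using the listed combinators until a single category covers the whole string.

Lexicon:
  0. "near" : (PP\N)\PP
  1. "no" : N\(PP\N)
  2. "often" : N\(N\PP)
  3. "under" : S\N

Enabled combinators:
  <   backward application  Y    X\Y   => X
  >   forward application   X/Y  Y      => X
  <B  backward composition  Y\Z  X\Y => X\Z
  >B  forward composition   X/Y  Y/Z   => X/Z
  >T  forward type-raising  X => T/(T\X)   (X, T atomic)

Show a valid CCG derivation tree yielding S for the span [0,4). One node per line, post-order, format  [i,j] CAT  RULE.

[0,4] S   <
  [0,3] N   <
    [0,2] N\PP   <B
      [0,1] "near" : (PP\N)\PP
      [1,2] "no" : N\(PP\N)
    [2,3] "often" : N\(N\PP)
  [3,4] "under" : S\N

[0,1] (PP\N)\PP  lex  "near"
[1,2] N\(PP\N)  lex  "no"
[0,2] N\PP  <B  k=1
[2,3] N\(N\PP)  lex  "often"
[0,3] N  <  k=2
[3,4] S\N  lex  "under"
[0,4] S  <  k=3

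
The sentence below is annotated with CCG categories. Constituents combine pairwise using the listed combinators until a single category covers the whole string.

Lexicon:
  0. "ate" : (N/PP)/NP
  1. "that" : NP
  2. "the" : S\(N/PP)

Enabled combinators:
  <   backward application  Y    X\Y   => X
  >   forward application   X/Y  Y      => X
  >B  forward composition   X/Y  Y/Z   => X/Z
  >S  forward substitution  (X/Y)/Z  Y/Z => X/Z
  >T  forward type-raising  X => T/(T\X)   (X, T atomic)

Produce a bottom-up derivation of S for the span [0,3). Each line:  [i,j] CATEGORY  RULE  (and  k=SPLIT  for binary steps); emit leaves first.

[0,3] S   <
  [0,2] N/PP   >
    [0,1] "ate" : (N/PP)/NP
    [1,2] "that" : NP
  [2,3] "the" : S\(N/PP)

[0,1] (N/PP)/NP  lex  "ate"
[1,2] NP  lex  "that"
[0,2] N/PP  >  k=1
[2,3] S\(N/PP)  lex  "the"
[0,3] S  <  k=2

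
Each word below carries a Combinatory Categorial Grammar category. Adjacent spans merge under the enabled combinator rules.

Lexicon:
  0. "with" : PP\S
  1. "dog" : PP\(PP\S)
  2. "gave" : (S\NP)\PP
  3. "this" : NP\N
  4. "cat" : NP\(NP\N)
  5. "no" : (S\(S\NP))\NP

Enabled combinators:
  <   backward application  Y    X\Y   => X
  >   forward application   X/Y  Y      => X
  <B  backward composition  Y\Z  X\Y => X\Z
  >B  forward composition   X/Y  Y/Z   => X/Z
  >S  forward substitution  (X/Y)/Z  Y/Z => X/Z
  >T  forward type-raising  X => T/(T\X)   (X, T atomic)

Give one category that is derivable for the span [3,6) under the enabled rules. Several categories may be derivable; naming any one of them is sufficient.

S\(S\NP)

[0,6] S   <
  [0,3] S\NP   <
    [0,2] PP   <
      [0,1] "with" : PP\S
      [1,2] "dog" : PP\(PP\S)
    [2,3] "gave" : (S\NP)\PP
  [3,6] S\(S\NP)   <
    [3,5] NP   <
      [3,4] "this" : NP\N
      [4,5] "cat" : NP\(NP\N)
    [5,6] "no" : (S\(S\NP))\NP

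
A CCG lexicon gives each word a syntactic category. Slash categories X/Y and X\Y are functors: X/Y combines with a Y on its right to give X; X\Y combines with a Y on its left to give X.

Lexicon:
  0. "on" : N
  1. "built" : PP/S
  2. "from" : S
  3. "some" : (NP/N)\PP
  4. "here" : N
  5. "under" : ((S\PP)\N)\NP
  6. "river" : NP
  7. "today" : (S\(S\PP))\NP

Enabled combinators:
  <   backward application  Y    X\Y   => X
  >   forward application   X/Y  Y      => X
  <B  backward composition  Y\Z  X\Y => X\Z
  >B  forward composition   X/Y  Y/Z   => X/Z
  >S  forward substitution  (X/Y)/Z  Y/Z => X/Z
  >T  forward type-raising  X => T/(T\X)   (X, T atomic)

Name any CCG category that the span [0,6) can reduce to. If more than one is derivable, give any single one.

S\PP

[0,8] S   <
  [0,6] S\PP   <
    [0,1] "on" : N
    [1,6] (S\PP)\N   <
      [1,5] NP   >
        [1,4] NP/N   <
          [1,3] PP   >
            [1,2] "built" : PP/S
            [2,3] "from" : S
          [3,4] "some" : (NP/N)\PP
        [4,5] "here" : N
      [5,6] "under" : ((S\PP)\N)\NP
  [6,8] S\(S\PP)   <
    [6,7] "river" : NP
    [7,8] "today" : (S\(S\PP))\NP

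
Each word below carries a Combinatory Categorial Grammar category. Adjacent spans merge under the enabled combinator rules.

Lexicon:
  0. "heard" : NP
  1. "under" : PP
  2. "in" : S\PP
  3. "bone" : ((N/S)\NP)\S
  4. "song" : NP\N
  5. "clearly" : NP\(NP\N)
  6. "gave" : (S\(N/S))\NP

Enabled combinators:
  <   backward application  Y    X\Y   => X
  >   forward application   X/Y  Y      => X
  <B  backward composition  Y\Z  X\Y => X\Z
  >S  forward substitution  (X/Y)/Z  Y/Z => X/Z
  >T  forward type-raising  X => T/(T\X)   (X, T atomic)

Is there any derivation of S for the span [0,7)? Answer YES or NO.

[0,7] S   <
  [0,1] "heard" : NP
  [1,7] S\NP   <B
    [1,4] (N/S)\NP   <
      [1,3] S   >
        [1,2] S/(S\PP)   >T
          [1,2] "under" : PP
        [2,3] "in" : S\PP
      [3,4] "bone" : ((N/S)\NP)\S
    [4,7] S\(N/S)   <
      [4,6] NP   <
        [4,5] "song" : NP\N
        [5,6] "clearly" : NP\(NP\N)
      [6,7] "gave" : (S\(N/S))\NP

YES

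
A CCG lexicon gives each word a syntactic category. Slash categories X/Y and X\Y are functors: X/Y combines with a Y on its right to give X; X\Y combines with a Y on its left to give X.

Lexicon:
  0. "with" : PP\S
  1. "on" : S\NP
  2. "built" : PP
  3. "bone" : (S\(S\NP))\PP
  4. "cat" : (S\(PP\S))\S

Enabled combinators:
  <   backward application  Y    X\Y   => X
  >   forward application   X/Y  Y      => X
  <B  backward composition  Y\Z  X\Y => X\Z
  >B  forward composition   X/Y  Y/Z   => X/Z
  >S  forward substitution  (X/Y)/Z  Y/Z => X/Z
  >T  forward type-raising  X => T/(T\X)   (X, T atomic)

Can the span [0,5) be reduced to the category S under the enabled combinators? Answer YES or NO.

YES

[0,5] S   <
  [0,1] "with" : PP\S
  [1,5] S\(PP\S)   <
    [1,4] S   <
      [1,2] "on" : S\NP
      [2,4] S\(S\NP)   <
        [2,3] "built" : PP
        [3,4] "bone" : (S\(S\NP))\PP
    [4,5] "cat" : (S\(PP\S))\S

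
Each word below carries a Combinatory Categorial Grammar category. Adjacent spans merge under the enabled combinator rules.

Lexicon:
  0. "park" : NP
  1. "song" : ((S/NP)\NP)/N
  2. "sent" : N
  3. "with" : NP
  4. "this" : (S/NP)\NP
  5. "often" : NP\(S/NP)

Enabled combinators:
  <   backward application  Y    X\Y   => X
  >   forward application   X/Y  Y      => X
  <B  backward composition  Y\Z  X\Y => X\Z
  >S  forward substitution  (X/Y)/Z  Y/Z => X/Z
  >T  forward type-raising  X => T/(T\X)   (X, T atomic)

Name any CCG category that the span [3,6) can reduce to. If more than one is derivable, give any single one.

NP

[0,6] S   >
  [0,3] S/NP   <
    [0,1] "park" : NP
    [1,3] (S/NP)\NP   >
      [1,2] "song" : ((S/NP)\NP)/N
      [2,3] "sent" : N
  [3,6] NP   <
    [3,5] S/NP   <
      [3,4] "with" : NP
      [4,5] "this" : (S/NP)\NP
    [5,6] "often" : NP\(S/NP)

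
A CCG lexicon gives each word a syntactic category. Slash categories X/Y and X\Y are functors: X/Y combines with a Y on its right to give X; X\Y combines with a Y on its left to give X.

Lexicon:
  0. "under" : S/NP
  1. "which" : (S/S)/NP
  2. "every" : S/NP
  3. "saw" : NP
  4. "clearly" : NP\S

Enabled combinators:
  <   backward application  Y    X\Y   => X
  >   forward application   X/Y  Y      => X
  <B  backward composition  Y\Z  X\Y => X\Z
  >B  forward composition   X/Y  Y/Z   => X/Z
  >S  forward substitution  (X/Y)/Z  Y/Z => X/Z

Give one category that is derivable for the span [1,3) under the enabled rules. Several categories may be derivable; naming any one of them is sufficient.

[0,5] S   >
  [0,1] "under" : S/NP
  [1,5] NP   <
    [1,4] S   >
      [1,3] S/NP   >S
        [1,2] "which" : (S/S)/NP
        [2,3] "every" : S/NP
      [3,4] "saw" : NP
    [4,5] "clearly" : NP\S

S/NP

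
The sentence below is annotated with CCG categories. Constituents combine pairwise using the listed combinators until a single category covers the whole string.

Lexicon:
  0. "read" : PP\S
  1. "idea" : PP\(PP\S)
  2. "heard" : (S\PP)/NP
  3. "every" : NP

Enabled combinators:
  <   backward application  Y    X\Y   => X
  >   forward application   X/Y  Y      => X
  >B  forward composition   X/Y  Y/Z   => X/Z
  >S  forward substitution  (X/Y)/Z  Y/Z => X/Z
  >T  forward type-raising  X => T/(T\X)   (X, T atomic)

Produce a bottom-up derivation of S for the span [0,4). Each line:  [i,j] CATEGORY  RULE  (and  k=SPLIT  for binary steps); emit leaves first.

[0,1] PP\S  lex  "read"
[1,2] PP\(PP\S)  lex  "idea"
[0,2] PP  <  k=1
[2,3] (S\PP)/NP  lex  "heard"
[3,4] NP  lex  "every"
[2,4] S\PP  >  k=3
[0,4] S  <  k=2

[0,4] S   <
  [0,2] PP   <
    [0,1] "read" : PP\S
    [1,2] "idea" : PP\(PP\S)
  [2,4] S\PP   >
    [2,3] "heard" : (S\PP)/NP
    [3,4] "every" : NP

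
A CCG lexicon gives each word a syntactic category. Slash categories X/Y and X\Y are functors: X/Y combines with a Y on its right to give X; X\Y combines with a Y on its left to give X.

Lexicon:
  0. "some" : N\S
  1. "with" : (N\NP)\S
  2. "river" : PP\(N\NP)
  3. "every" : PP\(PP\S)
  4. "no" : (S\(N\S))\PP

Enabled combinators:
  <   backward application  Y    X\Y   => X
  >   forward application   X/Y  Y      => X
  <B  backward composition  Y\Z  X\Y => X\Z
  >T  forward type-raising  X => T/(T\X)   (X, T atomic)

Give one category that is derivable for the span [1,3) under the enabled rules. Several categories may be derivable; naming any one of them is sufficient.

PP\S

[0,5] S   <
  [0,1] "some" : N\S
  [1,5] S\(N\S)   <
    [1,4] PP   <
      [1,3] PP\S   <B
        [1,2] "with" : (N\NP)\S
        [2,3] "river" : PP\(N\NP)
      [3,4] "every" : PP\(PP\S)
    [4,5] "no" : (S\(N\S))\PP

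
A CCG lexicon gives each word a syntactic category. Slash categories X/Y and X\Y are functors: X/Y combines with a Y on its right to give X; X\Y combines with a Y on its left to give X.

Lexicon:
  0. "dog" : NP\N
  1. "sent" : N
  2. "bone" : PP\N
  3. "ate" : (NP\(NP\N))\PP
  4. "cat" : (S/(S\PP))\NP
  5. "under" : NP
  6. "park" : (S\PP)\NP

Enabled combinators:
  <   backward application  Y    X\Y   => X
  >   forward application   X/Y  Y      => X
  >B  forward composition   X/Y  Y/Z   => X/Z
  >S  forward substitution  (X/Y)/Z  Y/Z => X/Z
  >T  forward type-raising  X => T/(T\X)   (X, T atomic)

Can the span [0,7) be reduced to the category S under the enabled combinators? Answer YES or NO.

[0,7] S   >
  [0,5] S/(S\PP)   <
    [0,4] NP   <
      [0,1] "dog" : NP\N
      [1,4] NP\(NP\N)   <
        [1,3] PP   <
          [1,2] "sent" : N
          [2,3] "bone" : PP\N
        [3,4] "ate" : (NP\(NP\N))\PP
    [4,5] "cat" : (S/(S\PP))\NP
  [5,7] S\PP   <
    [5,6] "under" : NP
    [6,7] "park" : (S\PP)\NP

YES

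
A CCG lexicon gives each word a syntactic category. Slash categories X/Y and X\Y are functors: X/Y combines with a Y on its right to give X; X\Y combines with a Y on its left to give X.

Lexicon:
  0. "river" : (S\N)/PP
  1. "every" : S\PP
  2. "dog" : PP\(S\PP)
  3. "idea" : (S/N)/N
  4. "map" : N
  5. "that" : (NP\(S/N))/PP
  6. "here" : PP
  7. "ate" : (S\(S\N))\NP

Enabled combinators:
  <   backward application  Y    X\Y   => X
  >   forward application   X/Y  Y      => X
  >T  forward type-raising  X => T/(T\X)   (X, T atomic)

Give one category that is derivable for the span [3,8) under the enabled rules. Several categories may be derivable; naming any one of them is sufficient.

S\(S\N)

[0,8] S   <
  [0,3] S\N   >
    [0,1] "river" : (S\N)/PP
    [1,3] PP   <
      [1,2] "every" : S\PP
      [2,3] "dog" : PP\(S\PP)
  [3,8] S\(S\N)   <
    [3,7] NP   <
      [3,5] S/N   >
        [3,4] "idea" : (S/N)/N
        [4,5] "map" : N
      [5,7] NP\(S/N)   >
        [5,6] "that" : (NP\(S/N))/PP
        [6,7] "here" : PP
    [7,8] "ate" : (S\(S\N))\NP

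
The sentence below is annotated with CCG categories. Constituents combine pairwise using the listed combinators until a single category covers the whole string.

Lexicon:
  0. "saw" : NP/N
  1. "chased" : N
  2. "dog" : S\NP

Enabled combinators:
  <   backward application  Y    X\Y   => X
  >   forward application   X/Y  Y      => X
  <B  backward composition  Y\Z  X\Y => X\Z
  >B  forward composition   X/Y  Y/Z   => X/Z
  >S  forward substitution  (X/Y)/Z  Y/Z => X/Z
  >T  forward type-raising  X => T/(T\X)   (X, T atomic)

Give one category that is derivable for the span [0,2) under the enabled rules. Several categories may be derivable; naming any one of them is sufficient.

[0,3] S   <
  [0,2] NP   >
    [0,1] "saw" : NP/N
    [1,2] "chased" : N
  [2,3] "dog" : S\NP

NP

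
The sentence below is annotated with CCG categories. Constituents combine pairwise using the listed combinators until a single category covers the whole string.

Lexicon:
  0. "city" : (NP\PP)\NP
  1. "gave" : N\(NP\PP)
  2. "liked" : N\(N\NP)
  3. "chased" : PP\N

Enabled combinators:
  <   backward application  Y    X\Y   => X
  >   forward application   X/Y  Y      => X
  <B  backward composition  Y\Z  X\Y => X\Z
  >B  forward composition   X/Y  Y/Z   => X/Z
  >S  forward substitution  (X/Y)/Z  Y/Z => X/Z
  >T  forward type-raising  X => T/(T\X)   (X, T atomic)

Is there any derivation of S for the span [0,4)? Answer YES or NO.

NO

(NP\PP)\NP N\(NP\PP) N\(N\NP) PP\N
CKY chart[0,4] = {N/(N\PP), NP/(NP\PP), PP, PP/(PP\PP), S/(S\PP)}; S ∉ chart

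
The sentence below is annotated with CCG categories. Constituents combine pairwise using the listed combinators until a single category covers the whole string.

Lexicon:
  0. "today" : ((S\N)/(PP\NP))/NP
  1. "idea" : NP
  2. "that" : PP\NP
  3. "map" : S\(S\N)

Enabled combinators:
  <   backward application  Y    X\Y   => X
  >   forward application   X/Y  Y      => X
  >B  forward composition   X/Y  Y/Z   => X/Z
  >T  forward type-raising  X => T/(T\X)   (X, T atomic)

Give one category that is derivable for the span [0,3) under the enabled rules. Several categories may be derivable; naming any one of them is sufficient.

[0,4] S   <
  [0,3] S\N   >
    [0,2] (S\N)/(PP\NP)   >
      [0,1] "today" : ((S\N)/(PP\NP))/NP
      [1,2] "idea" : NP
    [2,3] "that" : PP\NP
  [3,4] "map" : S\(S\N)

S\N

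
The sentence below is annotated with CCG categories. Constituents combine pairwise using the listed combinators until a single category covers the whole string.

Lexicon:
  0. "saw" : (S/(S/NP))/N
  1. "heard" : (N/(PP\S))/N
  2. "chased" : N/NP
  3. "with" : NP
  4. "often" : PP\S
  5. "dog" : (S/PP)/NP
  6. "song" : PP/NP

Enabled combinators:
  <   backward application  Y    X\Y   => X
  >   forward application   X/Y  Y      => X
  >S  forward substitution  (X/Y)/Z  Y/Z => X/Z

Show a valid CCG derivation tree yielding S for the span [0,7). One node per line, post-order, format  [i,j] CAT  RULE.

[0,7] S   >
  [0,5] S/(S/NP)   >
    [0,1] "saw" : (S/(S/NP))/N
    [1,5] N   >
      [1,4] N/(PP\S)   >
        [1,2] "heard" : (N/(PP\S))/N
        [2,4] N   >
          [2,3] "chased" : N/NP
          [3,4] "with" : NP
      [4,5] "often" : PP\S
  [5,7] S/NP   >S
    [5,6] "dog" : (S/PP)/NP
    [6,7] "song" : PP/NP

[0,1] (S/(S/NP))/N  lex  "saw"
[1,2] (N/(PP\S))/N  lex  "heard"
[2,3] N/NP  lex  "chased"
[3,4] NP  lex  "with"
[2,4] N  >  k=3
[1,4] N/(PP\S)  >  k=2
[4,5] PP\S  lex  "often"
[1,5] N  >  k=4
[0,5] S/(S/NP)  >  k=1
[5,6] (S/PP)/NP  lex  "dog"
[6,7] PP/NP  lex  "song"
[5,7] S/NP  >S  k=6
[0,7] S  >  k=5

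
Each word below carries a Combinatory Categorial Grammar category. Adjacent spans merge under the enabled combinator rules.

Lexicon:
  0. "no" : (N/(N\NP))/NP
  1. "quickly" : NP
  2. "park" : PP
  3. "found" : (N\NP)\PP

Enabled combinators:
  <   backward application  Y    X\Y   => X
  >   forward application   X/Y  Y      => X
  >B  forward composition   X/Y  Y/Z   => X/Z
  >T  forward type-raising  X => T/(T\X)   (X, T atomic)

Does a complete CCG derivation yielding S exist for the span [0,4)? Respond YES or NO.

NO

(N/(N\NP))/NP NP PP (N\NP)\PP
CKY chart[0,4] = {(N/(N\NP))/(NP\N), N, N/(N\N), NP/(NP\N), PP/(PP\N), S/(S\N)}; S ∉ chart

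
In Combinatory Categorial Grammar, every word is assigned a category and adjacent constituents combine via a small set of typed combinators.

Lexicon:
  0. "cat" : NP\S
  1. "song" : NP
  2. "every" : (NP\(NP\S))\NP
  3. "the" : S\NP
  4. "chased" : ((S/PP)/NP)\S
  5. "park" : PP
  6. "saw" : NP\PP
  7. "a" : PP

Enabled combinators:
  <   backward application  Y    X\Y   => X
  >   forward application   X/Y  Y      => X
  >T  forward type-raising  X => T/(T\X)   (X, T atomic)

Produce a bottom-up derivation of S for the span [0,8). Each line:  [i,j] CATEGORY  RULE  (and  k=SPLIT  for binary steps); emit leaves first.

[0,8] S   >
  [0,7] S/PP   >
    [0,5] (S/PP)/NP   <
      [0,4] S   <
        [0,3] NP   <
          [0,1] "cat" : NP\S
          [1,3] NP\(NP\S)   <
            [1,2] "song" : NP
            [2,3] "every" : (NP\(NP\S))\NP
        [3,4] "the" : S\NP
      [4,5] "chased" : ((S/PP)/NP)\S
    [5,7] NP   <
      [5,6] "park" : PP
      [6,7] "saw" : NP\PP
  [7,8] "a" : PP

[0,1] NP\S  lex  "cat"
[1,2] NP  lex  "song"
[2,3] (NP\(NP\S))\NP  lex  "every"
[1,3] NP\(NP\S)  <  k=2
[0,3] NP  <  k=1
[3,4] S\NP  lex  "the"
[0,4] S  <  k=3
[4,5] ((S/PP)/NP)\S  lex  "chased"
[0,5] (S/PP)/NP  <  k=4
[5,6] PP  lex  "park"
[6,7] NP\PP  lex  "saw"
[5,7] NP  <  k=6
[0,7] S/PP  >  k=5
[7,8] PP  lex  "a"
[0,8] S  >  k=7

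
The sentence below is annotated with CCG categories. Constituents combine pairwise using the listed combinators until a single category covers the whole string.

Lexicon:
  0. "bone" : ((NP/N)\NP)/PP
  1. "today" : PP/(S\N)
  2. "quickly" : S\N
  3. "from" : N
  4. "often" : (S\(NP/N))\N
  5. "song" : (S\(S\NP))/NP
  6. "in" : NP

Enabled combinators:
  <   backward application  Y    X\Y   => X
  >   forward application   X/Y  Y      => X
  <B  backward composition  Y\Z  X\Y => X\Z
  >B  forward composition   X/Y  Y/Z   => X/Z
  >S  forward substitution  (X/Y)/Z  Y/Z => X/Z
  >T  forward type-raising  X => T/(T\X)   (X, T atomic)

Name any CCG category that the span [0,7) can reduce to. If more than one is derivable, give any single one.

[0,7] S   <
  [0,5] S\NP   <B
    [0,3] (NP/N)\NP   >
      [0,1] "bone" : ((NP/N)\NP)/PP
      [1,3] PP   >
        [1,2] "today" : PP/(S\N)
        [2,3] "quickly" : S\N
    [3,5] S\(NP/N)   <
      [3,4] "from" : N
      [4,5] "often" : (S\(NP/N))\N
  [5,7] S\(S\NP)   >
    [5,6] "song" : (S\(S\NP))/NP
    [6,7] "in" : NP

S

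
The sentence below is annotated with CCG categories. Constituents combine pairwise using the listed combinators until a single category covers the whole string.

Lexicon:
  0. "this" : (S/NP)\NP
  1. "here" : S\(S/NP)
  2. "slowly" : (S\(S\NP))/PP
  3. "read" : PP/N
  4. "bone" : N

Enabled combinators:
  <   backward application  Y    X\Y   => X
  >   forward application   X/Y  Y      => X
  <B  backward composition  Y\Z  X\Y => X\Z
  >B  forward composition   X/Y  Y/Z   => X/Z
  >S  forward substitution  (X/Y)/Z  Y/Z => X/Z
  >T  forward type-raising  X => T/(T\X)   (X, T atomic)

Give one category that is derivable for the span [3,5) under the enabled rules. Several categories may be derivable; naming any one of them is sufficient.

[0,5] S   <
  [0,2] S\NP   <B
    [0,1] "this" : (S/NP)\NP
    [1,2] "here" : S\(S/NP)
  [2,5] S\(S\NP)   >
    [2,3] "slowly" : (S\(S\NP))/PP
    [3,5] PP   >
      [3,4] "read" : PP/N
      [4,5] "bone" : N

PP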